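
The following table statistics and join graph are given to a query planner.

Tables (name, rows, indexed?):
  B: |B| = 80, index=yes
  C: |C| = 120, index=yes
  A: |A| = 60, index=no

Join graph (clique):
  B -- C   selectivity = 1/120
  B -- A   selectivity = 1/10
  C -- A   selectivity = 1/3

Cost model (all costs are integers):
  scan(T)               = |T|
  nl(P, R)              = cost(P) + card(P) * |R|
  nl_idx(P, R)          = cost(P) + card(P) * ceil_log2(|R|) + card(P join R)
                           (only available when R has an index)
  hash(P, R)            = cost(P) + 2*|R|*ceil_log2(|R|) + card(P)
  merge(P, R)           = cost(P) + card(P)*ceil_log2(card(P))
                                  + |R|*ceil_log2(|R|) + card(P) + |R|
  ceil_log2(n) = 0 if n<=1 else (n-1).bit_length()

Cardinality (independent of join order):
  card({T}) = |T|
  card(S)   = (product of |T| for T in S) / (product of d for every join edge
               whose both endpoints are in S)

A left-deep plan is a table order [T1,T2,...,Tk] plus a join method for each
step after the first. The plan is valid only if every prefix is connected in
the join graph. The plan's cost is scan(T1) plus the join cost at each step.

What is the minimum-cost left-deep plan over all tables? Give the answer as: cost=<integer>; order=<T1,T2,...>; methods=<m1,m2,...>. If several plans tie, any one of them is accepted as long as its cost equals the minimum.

cost=1520; order=B,C,A; methods=nl_idx,hash

Selinger DP (subsets sized 1..n):
  {B}: scan cost=80, card=80
  {C}: scan cost=120, card=120
  {A}: scan cost=60, card=60
  {BC}: card=80; try (C,nl_idx)→720, (B,nl_idx)→1040, (B,hash)→1360, (C,merge)→1680, (B,merge)→1720, (C,hash)→1840 …(+2); best=720 via (C,nl_idx)
  {AB}: card=480; try (A,hash)→880, (B,nl_idx)→960, (B,merge)→1120, (A,merge)→1140, (B,hash)→1240, (B,nl)→4860 …(+1); best=880 via (A,hash)
  {AC}: card=2400; try (A,hash)→960, (C,merge)→1440, (A,merge)→1500, (C,hash)→1800, (C,nl_idx)→2880, (C,nl)→7260 …(+1); best=960 via (A,hash)
  {ABC}: card=160; try (A,hash)→1520, (A,merge)→1780, (C,hash)→3040, (C,nl_idx)→4400, (B,hash)→4480, (A,nl)→5520 …(+5); best=1520 via (A,hash)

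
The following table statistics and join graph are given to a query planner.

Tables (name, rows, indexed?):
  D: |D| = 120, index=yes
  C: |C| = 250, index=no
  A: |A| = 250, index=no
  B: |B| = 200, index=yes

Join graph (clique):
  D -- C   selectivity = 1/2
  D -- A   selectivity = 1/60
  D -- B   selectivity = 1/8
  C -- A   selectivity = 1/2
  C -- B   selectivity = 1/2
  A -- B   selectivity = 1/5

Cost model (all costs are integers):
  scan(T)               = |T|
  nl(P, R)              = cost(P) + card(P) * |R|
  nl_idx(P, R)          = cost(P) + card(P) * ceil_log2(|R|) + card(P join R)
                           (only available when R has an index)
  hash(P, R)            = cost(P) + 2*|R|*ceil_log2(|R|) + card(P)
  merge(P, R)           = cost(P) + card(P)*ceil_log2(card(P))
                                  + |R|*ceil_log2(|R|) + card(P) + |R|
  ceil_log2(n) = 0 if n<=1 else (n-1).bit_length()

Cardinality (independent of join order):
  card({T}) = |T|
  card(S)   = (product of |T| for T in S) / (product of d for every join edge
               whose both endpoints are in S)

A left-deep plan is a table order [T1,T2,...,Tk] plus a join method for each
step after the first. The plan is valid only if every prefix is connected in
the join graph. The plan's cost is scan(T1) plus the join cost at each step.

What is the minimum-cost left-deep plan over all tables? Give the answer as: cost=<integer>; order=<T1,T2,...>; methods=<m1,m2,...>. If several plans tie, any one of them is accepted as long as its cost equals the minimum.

Selinger DP (subsets sized 1..n):
  {D}: scan cost=120, card=120
  {C}: scan cost=250, card=250
  {A}: scan cost=250, card=250
  {B}: scan cost=200, card=200
  {CD}: card=15000; try (D,hash)→2180, (C,merge)→3330, (D,merge)→3460, (C,hash)→4240, (D,nl_idx)→17000, (C,nl)→30120 …(+1); best=2180 via (D,hash)
  {AD}: card=500; try (D,hash)→2180, (D,nl_idx)→2500, (A,merge)→3330, (D,merge)→3460, (A,hash)→4240, (A,nl)→30120 …(+1); best=2180 via (D,hash)
  {BD}: card=3000; try (D,hash)→2080, (B,merge)→2880, (D,merge)→2960, (B,hash)→3440, (B,nl_idx)→4080, (D,nl_idx)→4600 …(+2); best=2080 via (D,hash)
  {AC}: card=31250; try (C,hash)→4500, (A,hash)→4500, (C,merge)→4750, (A,merge)→4750, (C,nl)→62750, (A,nl)→62750; best=4500 via (C,hash)
  {BC}: card=25000; try (B,hash)→3700, (C,merge)→4250, (B,merge)→4300, (C,hash)→4400, (B,nl_idx)→27250, (C,nl)→50200 …(+1); best=3700 via (B,hash)
  {AB}: card=10000; try (B,hash)→3700, (A,merge)→4250, (B,merge)→4300, (A,hash)→4400, (B,nl_idx)→12250, (A,nl)→50200 …(+1); best=3700 via (B,hash)
  {ACD}: card=31250; try (C,hash)→6680, (C,merge)→9430, (A,hash)→21180, (D,hash)→37430, (C,nl)→127180, (A,merge)→229430 …(+4); best=6680 via (C,hash)
  {BCD}: card=187500; try (C,hash)→9080, (B,hash)→20380, (D,hash)→30380, (C,merge)→43330, (B,merge)→228980, (B,nl_idx)→309680 …(+5); best=9080 via (C,hash)
  {ABD}: card=2500; try (B,hash)→5880, (B,nl_idx)→8680, (B,merge)→8980, (A,hash)→9080, (D,hash)→15380, (A,merge)→43330 …(+5); best=5880 via (B,hash)
  {ABC}: card=625000; try (C,hash)→17700, (A,hash)→32700, (B,hash)→38950, (C,merge)→155950, (A,merge)→405950, (B,merge)→506300 …(+4); best=17700 via (C,hash)
  {ABCD}: card=78125; try (C,hash)→12380, (C,merge)→40630, (B,hash)→41130, (A,hash)→200580, (B,nl_idx)→334805, (B,merge)→508480 …(+8); best=12380 via (C,hash)

cost=12380; order=A,D,B,C; methods=hash,hash,hash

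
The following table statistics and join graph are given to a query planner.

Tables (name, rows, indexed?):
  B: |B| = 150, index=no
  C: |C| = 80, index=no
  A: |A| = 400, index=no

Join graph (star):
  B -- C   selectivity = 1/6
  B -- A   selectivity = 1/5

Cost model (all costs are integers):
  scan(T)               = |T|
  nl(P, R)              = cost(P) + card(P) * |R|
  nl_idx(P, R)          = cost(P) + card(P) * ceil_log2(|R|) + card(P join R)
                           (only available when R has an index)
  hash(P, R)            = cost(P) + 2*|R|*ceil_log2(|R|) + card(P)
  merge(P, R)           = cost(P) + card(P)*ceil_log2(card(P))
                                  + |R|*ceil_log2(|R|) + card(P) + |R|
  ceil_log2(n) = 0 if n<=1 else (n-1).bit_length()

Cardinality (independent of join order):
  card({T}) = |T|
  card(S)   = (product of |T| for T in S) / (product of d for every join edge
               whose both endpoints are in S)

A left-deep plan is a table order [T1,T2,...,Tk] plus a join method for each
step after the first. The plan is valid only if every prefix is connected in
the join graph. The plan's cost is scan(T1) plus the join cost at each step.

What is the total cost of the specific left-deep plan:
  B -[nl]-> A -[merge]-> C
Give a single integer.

step 1: scan B: cost=150, card=150
step 2: join A via nl
    card(P join A) = 150*400/(5) = 12000
    cost = 150 + 150*400 = 60150
step 3: join C via merge
    card(P join C) = 12000*80/(6) = 160000
    cost = 60150 + 12000*14 + 80*7 + 12000 + 80 = 240790

240790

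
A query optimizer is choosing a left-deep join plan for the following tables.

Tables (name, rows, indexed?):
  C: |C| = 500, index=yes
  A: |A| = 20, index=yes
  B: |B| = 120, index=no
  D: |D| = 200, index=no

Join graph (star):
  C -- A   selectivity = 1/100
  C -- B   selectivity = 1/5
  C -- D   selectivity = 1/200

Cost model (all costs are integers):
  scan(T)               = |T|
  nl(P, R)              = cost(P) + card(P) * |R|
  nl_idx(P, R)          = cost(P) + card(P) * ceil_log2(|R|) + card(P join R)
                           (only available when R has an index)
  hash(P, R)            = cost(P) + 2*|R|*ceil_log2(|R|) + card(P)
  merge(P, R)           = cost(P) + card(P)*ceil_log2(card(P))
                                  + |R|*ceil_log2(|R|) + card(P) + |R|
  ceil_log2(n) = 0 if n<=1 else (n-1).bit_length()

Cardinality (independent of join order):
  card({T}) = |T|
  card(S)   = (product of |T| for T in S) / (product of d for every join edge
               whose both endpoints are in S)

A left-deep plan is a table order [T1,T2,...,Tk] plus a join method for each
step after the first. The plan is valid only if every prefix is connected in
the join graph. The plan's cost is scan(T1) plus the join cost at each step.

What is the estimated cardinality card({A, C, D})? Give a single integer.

Tables in S: A(20), C(500), D(200)
Edges inside S: C-A(d=100), C-D(d=200)
numerator = 20 * 500 * 200 = 2000000
denominator = 100 * 200 = 20000
card(S) = 2000000 / 20000 = 100

100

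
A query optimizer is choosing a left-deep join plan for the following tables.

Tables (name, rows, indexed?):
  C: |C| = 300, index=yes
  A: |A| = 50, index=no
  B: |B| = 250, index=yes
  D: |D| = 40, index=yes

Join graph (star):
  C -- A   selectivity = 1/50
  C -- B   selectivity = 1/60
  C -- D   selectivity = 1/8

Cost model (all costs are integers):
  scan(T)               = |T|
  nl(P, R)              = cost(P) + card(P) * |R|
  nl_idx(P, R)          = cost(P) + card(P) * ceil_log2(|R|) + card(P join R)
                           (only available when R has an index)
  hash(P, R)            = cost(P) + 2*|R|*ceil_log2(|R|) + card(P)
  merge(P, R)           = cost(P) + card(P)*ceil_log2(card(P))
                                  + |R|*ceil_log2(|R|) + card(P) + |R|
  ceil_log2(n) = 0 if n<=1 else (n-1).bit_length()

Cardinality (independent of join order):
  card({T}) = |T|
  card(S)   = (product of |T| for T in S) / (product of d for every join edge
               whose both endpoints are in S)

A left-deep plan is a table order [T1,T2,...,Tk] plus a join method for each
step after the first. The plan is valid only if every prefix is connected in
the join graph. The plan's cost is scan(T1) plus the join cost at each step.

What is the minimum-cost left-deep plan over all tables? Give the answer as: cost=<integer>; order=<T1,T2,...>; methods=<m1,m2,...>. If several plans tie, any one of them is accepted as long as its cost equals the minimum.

Selinger DP (subsets sized 1..n):
  {C}: scan cost=300, card=300
  {A}: scan cost=50, card=50
  {B}: scan cost=250, card=250
  {D}: scan cost=40, card=40
  {AC}: card=300; try (C,nl_idx)→800, (A,hash)→1200, (C,merge)→3400, (A,merge)→3650, (C,hash)→5500, (C,nl)→15050 …(+1); best=800 via (C,nl_idx)
  {BC}: card=1250; try (C,nl_idx)→3750, (B,nl_idx)→3950, (B,hash)→4600, (C,merge)→5500, (B,merge)→5550, (C,hash)→5900 …(+2); best=3750 via (C,nl_idx)
  {CD}: card=1500; try (D,hash)→1080, (C,nl_idx)→1900, (C,merge)→3320, (D,merge)→3580, (D,nl_idx)→3600, (C,hash)→5480 …(+2); best=1080 via (D,hash)
  {ABC}: card=1250; try (B,nl_idx)→4450, (B,hash)→5100, (A,hash)→5600, (B,merge)→6050, (A,merge)→19100, (A,nl)→66250 …(+1); best=4450 via (B,nl_idx)
  {ACD}: card=1500; try (D,hash)→1580, (A,hash)→3180, (D,merge)→4080, (D,nl_idx)→4100, (D,nl)→12800, (A,merge)→19430 …(+1); best=1580 via (D,hash)
  {BCD}: card=6250; try (D,hash)→5480, (B,hash)→6580, (D,nl_idx)→17500, (D,merge)→19030, (B,nl_idx)→19330, (B,merge)→21330 …(+2); best=5480 via (D,hash)
  {ABCD}: card=6250; try (D,hash)→6180, (B,hash)→7080, (A,hash)→12330, (D,nl_idx)→18200, (D,merge)→19730, (B,nl_idx)→19830 …(+5); best=6180 via (D,hash)

cost=6180; order=A,C,B,D; methods=nl_idx,nl_idx,hash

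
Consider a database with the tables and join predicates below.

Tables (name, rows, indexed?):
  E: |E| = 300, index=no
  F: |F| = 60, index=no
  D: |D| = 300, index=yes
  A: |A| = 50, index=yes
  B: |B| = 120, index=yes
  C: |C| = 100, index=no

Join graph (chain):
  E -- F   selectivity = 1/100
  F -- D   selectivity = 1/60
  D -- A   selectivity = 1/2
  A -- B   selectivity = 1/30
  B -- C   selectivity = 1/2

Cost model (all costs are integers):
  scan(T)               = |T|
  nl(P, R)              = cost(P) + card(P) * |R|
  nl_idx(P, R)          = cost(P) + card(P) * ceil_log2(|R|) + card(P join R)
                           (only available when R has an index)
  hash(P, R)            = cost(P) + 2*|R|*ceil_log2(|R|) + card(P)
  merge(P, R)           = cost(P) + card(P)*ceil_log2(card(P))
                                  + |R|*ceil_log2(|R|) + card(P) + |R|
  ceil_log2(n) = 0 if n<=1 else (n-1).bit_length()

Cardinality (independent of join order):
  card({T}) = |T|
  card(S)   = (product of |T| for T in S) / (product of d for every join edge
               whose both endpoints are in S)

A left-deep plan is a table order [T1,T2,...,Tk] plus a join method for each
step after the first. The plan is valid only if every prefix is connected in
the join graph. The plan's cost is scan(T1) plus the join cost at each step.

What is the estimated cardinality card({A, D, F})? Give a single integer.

7500

Tables in S: A(50), D(300), F(60)
Edges inside S: F-D(d=60), D-A(d=2)
numerator = 50 * 300 * 60 = 900000
denominator = 60 * 2 = 120
card(S) = 900000 / 120 = 7500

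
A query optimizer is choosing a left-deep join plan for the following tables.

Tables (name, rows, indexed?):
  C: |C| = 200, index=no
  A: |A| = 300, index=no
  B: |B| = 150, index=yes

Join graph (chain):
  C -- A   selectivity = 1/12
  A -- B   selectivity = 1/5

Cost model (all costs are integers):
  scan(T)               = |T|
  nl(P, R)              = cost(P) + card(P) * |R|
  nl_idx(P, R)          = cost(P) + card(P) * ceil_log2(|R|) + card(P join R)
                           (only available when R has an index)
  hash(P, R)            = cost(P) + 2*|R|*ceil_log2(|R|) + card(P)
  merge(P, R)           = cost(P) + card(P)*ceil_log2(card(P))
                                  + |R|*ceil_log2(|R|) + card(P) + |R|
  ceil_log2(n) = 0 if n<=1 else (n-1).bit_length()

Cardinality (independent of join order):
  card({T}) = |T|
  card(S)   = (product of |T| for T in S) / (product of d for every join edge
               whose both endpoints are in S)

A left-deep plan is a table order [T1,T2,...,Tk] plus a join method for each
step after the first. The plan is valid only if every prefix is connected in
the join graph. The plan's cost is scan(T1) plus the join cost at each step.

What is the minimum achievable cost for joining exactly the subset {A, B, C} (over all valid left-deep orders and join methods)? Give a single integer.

Selinger DP over subsets of {A,B,C}:
  {C}: scan cost=200, card=200
  {A}: scan cost=300, card=300
  {B}: scan cost=150, card=150
  {AC}: card=5000; try (C,hash)→3800, (A,merge)→5000, (C,merge)→5100, (A,hash)→5800, (A,nl)→60200, (C,nl)→60300; best=3800 via (C,hash)
  {AB}: card=9000; try (B,hash)→3000, (A,merge)→4500, (B,merge)→4650, (A,hash)→5700, (B,nl_idx)→11700, (A,nl)→45150 …(+1); best=3000 via (B,hash)
  {ABC}: card=150000; try (B,hash)→11200, (C,hash)→15200, (B,merge)→75150, (C,merge)→139800, (B,nl_idx)→193800, (B,nl)→753800 …(+1); best=11200 via (B,hash)

11200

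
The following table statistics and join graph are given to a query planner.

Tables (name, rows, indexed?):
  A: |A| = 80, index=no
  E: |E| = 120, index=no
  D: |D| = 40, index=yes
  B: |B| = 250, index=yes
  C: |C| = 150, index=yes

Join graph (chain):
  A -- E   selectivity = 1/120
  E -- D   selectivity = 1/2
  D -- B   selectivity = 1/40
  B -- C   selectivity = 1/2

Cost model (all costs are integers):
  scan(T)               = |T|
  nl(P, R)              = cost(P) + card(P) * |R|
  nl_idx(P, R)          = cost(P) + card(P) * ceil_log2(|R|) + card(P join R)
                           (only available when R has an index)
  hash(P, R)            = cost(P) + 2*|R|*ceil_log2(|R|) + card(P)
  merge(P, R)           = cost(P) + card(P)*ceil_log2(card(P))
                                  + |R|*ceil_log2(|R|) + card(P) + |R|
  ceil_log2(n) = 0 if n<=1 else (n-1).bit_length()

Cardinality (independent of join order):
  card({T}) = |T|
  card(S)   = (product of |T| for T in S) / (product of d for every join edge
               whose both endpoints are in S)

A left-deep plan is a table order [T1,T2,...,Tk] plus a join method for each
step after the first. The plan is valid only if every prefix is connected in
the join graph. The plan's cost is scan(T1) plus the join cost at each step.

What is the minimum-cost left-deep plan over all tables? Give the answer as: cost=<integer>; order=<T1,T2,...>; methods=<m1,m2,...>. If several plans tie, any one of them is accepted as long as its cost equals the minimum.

cost=19920; order=E,A,D,B,C; methods=hash,hash,hash,hash

Selinger DP (subsets sized 1..n):
  {A}: scan cost=80, card=80
  {E}: scan cost=120, card=120
  {D}: scan cost=40, card=40
  {B}: scan cost=250, card=250
  {C}: scan cost=150, card=150
  {AE}: card=80; try (A,hash)→1360, (E,merge)→1680, (A,merge)→1720, (E,hash)→1840, (E,nl)→9680, (A,nl)→9720; best=1360 via (A,hash)
  {DE}: card=2400; try (D,hash)→720, (E,merge)→1280, (D,merge)→1360, (E,hash)→1760, (D,nl_idx)→3240, (E,nl)→4840 …(+1); best=720 via (D,hash)
  {BD}: card=250; try (B,nl_idx)→610, (D,hash)→980, (D,nl_idx)→2000, (B,merge)→2570, (D,merge)→2780, (B,hash)→4080 …(+2); best=610 via (B,nl_idx)
  {BC}: card=18750; try (C,hash)→2900, (B,merge)→3750, (C,merge)→3850, (B,hash)→4300, (B,nl_idx)→20100, (C,nl_idx)→21000 …(+2); best=2900 via (C,hash)
  {ADE}: card=1600; try (D,hash)→1920, (D,merge)→2280, (D,nl_idx)→3440, (A,hash)→4240, (D,nl)→4560, (A,merge)→32560 …(+1); best=1920 via (D,hash)
  {BDE}: card=15000; try (E,hash)→2540, (E,merge)→3820, (B,hash)→7120, (E,nl)→30610, (B,merge)→34170, (B,nl_idx)→34920 …(+1); best=2540 via (E,hash)
  {BCD}: card=18750; try (C,hash)→3260, (C,merge)→4210, (C,nl_idx)→21360, (D,hash)→22130, (C,nl)→38110, (D,nl_idx)→134150 …(+2); best=3260 via (C,hash)
  {ABDE}: card=10000; try (B,hash)→7520, (A,hash)→18660, (B,merge)→23370, (B,nl_idx)→24720, (A,merge)→228180, (B,nl)→401920 …(+1); best=7520 via (B,hash)
  {BCDE}: card=1125000; try (C,hash)→19940, (E,hash)→23690, (C,merge)→228890, (E,merge)→304220, (C,nl_idx)→1247540, (C,nl)→2252540 …(+1); best=19940 via (C,hash)
  {ABCDE}: card=750000; try (C,hash)→19920, (C,merge)→158870, (C,nl_idx)→837520, (A,hash)→1146060, (C,nl)→1507520, (A,merge)→24770580 …(+1); best=19920 via (C,hash)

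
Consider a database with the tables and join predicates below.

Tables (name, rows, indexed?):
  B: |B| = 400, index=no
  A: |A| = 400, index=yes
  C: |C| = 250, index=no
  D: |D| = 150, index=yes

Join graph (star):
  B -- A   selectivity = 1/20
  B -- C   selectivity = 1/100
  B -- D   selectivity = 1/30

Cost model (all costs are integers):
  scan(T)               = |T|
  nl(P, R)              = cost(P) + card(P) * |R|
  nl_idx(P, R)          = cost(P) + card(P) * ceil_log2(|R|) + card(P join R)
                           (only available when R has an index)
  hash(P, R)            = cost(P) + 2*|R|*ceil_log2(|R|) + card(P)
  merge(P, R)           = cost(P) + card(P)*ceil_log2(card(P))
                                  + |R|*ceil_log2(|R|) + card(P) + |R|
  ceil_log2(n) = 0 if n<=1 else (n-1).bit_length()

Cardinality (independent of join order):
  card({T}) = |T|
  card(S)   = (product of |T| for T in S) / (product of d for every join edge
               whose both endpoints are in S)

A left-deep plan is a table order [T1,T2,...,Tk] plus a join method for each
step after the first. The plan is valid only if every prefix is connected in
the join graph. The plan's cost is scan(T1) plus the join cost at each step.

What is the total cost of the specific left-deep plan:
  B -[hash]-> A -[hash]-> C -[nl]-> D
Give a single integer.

step 1: scan B: cost=400, card=400
step 2: join A via hash
    card(P join A) = 400*400/(20) = 8000
    cost = 400 + 2*400*9 + 400 = 8000
step 3: join C via hash
    card(P join C) = 8000*250/(100) = 20000
    cost = 8000 + 2*250*8 + 8000 = 20000
step 4: join D via nl
    card(P join D) = 20000*150/(30) = 100000
    cost = 20000 + 20000*150 = 3020000

3020000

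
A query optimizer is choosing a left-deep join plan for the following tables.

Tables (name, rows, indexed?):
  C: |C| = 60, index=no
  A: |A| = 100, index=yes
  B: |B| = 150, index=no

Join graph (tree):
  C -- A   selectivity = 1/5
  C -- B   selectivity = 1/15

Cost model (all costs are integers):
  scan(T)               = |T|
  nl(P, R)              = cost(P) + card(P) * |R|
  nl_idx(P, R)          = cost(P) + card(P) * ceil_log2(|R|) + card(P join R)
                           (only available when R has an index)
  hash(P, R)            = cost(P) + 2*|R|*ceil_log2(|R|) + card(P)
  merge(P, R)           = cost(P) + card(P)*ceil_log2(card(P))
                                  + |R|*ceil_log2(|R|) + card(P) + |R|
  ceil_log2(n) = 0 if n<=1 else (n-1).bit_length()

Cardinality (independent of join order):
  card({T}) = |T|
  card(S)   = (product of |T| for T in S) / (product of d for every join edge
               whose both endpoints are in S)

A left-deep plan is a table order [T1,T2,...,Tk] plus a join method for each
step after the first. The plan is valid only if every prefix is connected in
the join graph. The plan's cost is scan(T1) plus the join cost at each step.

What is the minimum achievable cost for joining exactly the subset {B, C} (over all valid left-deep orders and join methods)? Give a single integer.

Selinger DP over subsets of {B,C}:
  {C}: scan cost=60, card=60
  {B}: scan cost=150, card=150
  {BC}: card=600; try (C,hash)→1020, (B,merge)→1830, (C,merge)→1920, (B,hash)→2520, (B,nl)→9060, (C,nl)→9150; best=1020 via (C,hash)

1020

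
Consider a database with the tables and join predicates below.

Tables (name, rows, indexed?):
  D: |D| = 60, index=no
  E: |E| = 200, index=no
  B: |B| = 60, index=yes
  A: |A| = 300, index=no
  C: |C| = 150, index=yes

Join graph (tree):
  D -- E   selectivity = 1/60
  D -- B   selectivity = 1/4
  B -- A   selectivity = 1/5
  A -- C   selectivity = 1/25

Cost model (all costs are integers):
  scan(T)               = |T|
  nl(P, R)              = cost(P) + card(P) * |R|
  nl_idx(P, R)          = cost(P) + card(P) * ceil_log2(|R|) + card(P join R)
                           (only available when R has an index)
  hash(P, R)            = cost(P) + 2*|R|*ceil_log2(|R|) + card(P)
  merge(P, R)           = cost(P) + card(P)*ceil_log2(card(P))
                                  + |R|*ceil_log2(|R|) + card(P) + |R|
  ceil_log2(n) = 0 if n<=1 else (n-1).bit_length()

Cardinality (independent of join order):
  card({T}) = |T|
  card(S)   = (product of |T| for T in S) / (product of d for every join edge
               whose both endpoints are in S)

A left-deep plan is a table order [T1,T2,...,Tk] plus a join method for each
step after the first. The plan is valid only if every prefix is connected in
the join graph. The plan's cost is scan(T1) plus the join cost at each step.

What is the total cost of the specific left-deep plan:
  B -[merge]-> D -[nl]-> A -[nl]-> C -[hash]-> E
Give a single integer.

8698100

step 1: scan B: cost=60, card=60
step 2: join D via merge
    card(P join D) = 60*60/(4) = 900
    cost = 60 + 60*6 + 60*6 + 60 + 60 = 900
step 3: join A via nl
    card(P join A) = 900*300/(5) = 54000
    cost = 900 + 900*300 = 270900
step 4: join C via nl
    card(P join C) = 54000*150/(25) = 324000
    cost = 270900 + 54000*150 = 8370900
step 5: join E via hash
    card(P join E) = 324000*200/(60) = 1080000
    cost = 8370900 + 2*200*8 + 324000 = 8698100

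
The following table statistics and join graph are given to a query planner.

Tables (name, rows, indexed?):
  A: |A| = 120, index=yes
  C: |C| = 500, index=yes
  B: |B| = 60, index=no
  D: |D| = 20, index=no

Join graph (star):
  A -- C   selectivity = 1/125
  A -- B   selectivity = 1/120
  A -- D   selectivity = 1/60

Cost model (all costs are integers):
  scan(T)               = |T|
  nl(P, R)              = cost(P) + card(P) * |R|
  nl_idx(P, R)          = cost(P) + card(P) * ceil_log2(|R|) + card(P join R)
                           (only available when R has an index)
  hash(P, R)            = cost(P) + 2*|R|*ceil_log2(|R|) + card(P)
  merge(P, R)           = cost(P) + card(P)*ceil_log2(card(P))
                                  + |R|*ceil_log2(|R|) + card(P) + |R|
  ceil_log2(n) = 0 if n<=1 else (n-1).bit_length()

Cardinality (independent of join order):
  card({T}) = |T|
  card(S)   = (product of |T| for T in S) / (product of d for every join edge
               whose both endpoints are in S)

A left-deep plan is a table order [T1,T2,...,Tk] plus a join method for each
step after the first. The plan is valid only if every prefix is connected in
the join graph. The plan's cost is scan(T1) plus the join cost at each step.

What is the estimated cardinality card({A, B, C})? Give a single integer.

Tables in S: A(120), B(60), C(500)
Edges inside S: A-C(d=125), A-B(d=120)
numerator = 120 * 60 * 500 = 3600000
denominator = 125 * 120 = 15000
card(S) = 3600000 / 15000 = 240

240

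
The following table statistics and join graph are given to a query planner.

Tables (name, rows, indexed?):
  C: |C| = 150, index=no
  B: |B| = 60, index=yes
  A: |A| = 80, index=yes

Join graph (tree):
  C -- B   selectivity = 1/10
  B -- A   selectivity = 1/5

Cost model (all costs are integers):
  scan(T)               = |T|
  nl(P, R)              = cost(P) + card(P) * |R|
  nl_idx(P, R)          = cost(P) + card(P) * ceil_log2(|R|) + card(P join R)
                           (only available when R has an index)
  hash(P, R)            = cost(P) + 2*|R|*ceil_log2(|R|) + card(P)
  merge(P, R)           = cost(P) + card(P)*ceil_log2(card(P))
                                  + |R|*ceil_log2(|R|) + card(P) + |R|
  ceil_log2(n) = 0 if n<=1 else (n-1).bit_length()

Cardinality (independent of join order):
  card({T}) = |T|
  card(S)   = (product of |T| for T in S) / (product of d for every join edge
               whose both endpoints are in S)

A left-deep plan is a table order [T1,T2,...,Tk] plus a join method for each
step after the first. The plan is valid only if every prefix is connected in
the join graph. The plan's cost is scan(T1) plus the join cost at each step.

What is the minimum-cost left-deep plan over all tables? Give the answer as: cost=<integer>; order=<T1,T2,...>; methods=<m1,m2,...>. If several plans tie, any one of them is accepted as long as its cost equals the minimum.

Selinger DP (subsets sized 1..n):
  {C}: scan cost=150, card=150
  {B}: scan cost=60, card=60
  {A}: scan cost=80, card=80
  {BC}: card=900; try (B,hash)→1020, (C,merge)→1830, (B,merge)→1920, (B,nl_idx)→1950, (C,hash)→2520, (C,nl)→9060 …(+1); best=1020 via (B,hash)
  {AB}: card=960; try (B,hash)→880, (A,merge)→1120, (B,merge)→1140, (A,hash)→1240, (A,nl_idx)→1440, (B,nl_idx)→1520 …(+2); best=880 via (B,hash)
  {ABC}: card=14400; try (A,hash)→3040, (C,hash)→4240, (A,merge)→11560, (C,merge)→12790, (A,nl_idx)→21720, (A,nl)→73020 …(+1); best=3040 via (A,hash)

cost=3040; order=C,B,A; methods=hash,hash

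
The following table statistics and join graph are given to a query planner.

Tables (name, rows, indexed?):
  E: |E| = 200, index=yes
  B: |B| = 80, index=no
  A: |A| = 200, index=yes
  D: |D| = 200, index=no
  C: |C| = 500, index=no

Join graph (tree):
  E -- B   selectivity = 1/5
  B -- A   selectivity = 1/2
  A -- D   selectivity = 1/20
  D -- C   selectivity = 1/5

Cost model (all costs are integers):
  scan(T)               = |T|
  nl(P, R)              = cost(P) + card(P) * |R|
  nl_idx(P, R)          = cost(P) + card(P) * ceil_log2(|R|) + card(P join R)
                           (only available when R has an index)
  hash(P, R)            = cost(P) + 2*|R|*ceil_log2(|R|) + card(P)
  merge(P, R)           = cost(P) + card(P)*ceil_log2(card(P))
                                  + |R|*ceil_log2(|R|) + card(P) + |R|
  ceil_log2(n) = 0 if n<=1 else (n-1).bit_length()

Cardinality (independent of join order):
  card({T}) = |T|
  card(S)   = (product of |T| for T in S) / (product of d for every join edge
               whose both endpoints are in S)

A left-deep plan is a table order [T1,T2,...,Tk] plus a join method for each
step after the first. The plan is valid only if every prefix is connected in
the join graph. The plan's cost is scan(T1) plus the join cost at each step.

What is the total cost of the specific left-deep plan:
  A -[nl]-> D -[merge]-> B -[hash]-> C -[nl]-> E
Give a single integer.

step 1: scan A: cost=200, card=200
step 2: join D via nl
    card(P join D) = 200*200/(20) = 2000
    cost = 200 + 200*200 = 40200
step 3: join B via merge
    card(P join B) = 2000*80/(2) = 80000
    cost = 40200 + 2000*11 + 80*7 + 2000 + 80 = 64840
step 4: join C via hash
    card(P join C) = 80000*500/(5) = 8000000
    cost = 64840 + 2*500*9 + 80000 = 153840
step 5: join E via nl
    card(P join E) = 8000000*200/(5) = 320000000
    cost = 153840 + 8000000*200 = 1600153840

1600153840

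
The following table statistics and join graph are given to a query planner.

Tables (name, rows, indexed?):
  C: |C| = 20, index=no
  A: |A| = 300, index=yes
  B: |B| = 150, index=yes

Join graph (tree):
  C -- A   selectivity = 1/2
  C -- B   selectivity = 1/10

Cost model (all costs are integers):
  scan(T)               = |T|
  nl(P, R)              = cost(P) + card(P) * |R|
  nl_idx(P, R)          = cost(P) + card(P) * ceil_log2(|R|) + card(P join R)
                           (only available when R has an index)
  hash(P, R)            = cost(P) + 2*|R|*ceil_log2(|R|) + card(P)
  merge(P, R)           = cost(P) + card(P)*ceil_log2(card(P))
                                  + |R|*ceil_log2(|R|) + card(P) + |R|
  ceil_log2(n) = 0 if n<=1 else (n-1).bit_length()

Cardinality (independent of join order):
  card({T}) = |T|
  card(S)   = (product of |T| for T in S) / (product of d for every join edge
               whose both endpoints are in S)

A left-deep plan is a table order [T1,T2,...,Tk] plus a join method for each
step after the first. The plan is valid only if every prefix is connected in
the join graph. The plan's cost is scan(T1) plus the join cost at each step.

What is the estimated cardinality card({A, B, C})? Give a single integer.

45000

Tables in S: A(300), B(150), C(20)
Edges inside S: C-A(d=2), C-B(d=10)
numerator = 300 * 150 * 20 = 900000
denominator = 2 * 10 = 20
card(S) = 900000 / 20 = 45000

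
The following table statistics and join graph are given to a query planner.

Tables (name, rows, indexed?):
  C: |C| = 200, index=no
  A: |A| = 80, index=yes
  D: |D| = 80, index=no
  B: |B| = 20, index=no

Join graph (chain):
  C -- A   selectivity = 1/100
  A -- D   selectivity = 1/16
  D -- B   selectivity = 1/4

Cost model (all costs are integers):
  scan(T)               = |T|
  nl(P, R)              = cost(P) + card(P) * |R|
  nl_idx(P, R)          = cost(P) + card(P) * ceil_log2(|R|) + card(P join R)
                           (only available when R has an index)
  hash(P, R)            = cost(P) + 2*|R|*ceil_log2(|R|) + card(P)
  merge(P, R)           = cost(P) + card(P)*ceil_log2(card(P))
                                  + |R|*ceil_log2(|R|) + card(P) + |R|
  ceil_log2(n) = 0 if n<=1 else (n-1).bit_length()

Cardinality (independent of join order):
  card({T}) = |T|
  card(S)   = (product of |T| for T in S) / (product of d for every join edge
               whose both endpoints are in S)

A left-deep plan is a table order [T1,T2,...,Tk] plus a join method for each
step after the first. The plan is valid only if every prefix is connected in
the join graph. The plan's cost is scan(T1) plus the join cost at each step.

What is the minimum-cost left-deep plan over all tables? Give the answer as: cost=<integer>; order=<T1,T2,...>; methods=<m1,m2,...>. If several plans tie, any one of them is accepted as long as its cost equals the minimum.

Selinger DP (subsets sized 1..n):
  {C}: scan cost=200, card=200
  {A}: scan cost=80, card=80
  {D}: scan cost=80, card=80
  {B}: scan cost=20, card=20
  {AC}: card=160; try (A,hash)→1520, (A,nl_idx)→1760, (C,merge)→2520, (A,merge)→2640, (C,hash)→3360, (C,nl)→16080 …(+1); best=1520 via (A,hash)
  {AD}: card=400; try (A,nl_idx)→1040, (D,hash)→1280, (A,hash)→1280, (D,merge)→1360, (A,merge)→1360, (D,nl)→6480 …(+1); best=1040 via (A,nl_idx)
  {BD}: card=400; try (B,hash)→360, (D,merge)→780, (B,merge)→840, (D,hash)→1160, (D,nl)→1620, (B,nl)→1680; best=360 via (B,hash)
  {ACD}: card=800; try (D,hash)→2800, (D,merge)→3600, (C,hash)→4640, (C,merge)→6840, (D,nl)→14320, (C,nl)→81040; best=2800 via (D,hash)
  {ABD}: card=2000; try (B,hash)→1640, (A,hash)→1880, (A,merge)→5000, (B,merge)→5160, (A,nl_idx)→5160, (B,nl)→9040 …(+1); best=1640 via (B,hash)
  {ABCD}: card=4000; try (B,hash)→3800, (C,hash)→6840, (B,merge)→11720, (B,nl)→18800, (C,merge)→27440, (C,nl)→401640; best=3800 via (B,hash)

cost=3800; order=C,A,D,B; methods=hash,hash,hash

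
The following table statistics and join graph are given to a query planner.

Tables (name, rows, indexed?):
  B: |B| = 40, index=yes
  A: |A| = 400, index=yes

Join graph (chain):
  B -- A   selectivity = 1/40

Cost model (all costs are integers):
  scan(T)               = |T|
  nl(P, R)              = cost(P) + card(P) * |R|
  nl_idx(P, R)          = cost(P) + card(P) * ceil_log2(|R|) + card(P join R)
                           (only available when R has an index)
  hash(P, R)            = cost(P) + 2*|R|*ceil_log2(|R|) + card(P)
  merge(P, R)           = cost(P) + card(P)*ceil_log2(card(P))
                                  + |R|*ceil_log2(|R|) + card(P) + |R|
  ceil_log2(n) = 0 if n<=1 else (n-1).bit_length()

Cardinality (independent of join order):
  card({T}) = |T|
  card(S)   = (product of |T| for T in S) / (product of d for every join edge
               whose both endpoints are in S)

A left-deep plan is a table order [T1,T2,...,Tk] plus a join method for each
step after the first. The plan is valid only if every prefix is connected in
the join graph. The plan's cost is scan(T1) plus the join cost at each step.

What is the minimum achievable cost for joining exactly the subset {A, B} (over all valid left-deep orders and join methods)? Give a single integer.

Selinger DP over subsets of {A,B}:
  {B}: scan cost=40, card=40
  {A}: scan cost=400, card=400
  {AB}: card=400; try (A,nl_idx)→800, (B,hash)→1280, (B,nl_idx)→3200, (A,merge)→4320, (B,merge)→4680, (A,hash)→7280 …(+2); best=800 via (A,nl_idx)

800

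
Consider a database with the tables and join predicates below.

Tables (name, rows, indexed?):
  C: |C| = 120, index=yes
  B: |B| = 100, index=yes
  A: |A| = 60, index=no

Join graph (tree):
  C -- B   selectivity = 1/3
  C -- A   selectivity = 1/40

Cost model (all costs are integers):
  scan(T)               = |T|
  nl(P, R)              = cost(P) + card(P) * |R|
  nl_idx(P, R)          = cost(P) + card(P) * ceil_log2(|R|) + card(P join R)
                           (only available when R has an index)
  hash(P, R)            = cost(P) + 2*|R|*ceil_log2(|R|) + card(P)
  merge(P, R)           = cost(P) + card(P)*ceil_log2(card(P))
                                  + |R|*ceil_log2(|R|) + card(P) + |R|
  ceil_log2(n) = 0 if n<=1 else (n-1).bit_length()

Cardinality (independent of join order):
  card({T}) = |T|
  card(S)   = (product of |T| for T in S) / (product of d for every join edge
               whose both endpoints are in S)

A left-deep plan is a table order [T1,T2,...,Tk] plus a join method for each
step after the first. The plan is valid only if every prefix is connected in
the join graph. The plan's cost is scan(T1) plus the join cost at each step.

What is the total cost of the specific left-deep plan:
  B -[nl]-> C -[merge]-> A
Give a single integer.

step 1: scan B: cost=100, card=100
step 2: join C via nl
    card(P join C) = 100*120/(3) = 4000
    cost = 100 + 100*120 = 12100
step 3: join A via merge
    card(P join A) = 4000*60/(40) = 6000
    cost = 12100 + 4000*12 + 60*6 + 4000 + 60 = 64520

64520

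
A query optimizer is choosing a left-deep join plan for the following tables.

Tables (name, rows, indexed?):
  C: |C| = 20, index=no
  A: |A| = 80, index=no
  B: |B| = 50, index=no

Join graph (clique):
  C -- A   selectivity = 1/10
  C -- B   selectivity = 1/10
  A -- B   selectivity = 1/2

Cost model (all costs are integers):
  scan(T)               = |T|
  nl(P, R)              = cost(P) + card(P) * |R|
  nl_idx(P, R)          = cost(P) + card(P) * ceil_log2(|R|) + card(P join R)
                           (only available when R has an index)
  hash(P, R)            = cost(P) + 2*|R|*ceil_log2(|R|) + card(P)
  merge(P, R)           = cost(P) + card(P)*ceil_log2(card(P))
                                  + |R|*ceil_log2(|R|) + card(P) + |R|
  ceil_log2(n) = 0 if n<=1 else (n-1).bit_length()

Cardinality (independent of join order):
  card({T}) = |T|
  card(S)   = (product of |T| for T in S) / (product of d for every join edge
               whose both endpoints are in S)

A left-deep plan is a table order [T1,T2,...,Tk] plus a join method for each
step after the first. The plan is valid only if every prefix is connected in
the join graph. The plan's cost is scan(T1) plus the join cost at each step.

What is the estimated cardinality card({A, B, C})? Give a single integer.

400

Tables in S: A(80), B(50), C(20)
Edges inside S: C-A(d=10), C-B(d=10), A-B(d=2)
numerator = 80 * 50 * 20 = 80000
denominator = 10 * 10 * 2 = 200
card(S) = 80000 / 200 = 400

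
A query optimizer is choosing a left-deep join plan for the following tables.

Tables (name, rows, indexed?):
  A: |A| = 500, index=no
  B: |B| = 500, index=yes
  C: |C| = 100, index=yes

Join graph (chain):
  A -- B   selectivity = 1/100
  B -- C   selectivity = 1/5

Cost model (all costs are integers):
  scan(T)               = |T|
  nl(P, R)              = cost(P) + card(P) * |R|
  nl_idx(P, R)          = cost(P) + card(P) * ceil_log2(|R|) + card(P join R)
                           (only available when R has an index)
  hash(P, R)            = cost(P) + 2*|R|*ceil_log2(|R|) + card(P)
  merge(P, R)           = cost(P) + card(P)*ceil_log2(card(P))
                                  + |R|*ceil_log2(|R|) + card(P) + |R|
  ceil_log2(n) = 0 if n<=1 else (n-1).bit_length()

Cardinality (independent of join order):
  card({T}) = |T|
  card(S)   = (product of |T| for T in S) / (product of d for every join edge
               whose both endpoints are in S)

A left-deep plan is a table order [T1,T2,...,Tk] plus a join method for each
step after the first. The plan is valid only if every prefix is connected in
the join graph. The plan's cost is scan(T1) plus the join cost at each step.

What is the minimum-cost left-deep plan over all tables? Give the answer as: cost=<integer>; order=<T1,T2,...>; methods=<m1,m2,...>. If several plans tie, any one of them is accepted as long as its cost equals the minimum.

cost=11400; order=A,B,C; methods=nl_idx,hash

Selinger DP (subsets sized 1..n):
  {A}: scan cost=500, card=500
  {B}: scan cost=500, card=500
  {C}: scan cost=100, card=100
  {AB}: card=2500; try (B,nl_idx)→7500, (B,hash)→10000, (A,hash)→10000, (B,merge)→10500, (A,merge)→10500, (B,nl)→250500 …(+1); best=7500 via (B,nl_idx)
  {BC}: card=10000; try (C,hash)→2400, (B,merge)→5900, (C,merge)→6300, (B,hash)→9200, (B,nl_idx)→11000, (C,nl_idx)→14000 …(+2); best=2400 via (C,hash)
  {ABC}: card=50000; try (C,hash)→11400, (A,hash)→21400, (C,merge)→40800, (C,nl_idx)→75000, (A,merge)→157400, (C,nl)→257500 …(+1); best=11400 via (C,hash)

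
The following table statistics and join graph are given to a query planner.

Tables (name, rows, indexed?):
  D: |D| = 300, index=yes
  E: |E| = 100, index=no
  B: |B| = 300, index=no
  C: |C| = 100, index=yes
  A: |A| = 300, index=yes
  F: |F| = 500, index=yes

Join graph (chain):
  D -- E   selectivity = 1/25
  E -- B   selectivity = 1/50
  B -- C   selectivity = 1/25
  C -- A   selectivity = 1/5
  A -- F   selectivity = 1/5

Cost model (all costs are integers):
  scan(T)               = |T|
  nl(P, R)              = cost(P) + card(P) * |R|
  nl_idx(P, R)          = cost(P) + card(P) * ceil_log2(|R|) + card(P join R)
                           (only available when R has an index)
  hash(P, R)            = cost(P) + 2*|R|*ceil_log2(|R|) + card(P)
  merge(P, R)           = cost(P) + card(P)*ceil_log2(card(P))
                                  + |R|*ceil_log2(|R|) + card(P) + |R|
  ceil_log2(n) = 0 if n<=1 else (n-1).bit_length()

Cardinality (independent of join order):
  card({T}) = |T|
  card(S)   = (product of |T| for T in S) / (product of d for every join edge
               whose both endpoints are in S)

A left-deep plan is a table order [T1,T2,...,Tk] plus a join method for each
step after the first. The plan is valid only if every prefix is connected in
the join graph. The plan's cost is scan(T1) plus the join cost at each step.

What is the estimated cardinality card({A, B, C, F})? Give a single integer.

Tables in S: A(300), B(300), C(100), F(500)
Edges inside S: B-C(d=25), C-A(d=5), A-F(d=5)
numerator = 300 * 300 * 100 * 500 = 4500000000
denominator = 25 * 5 * 5 = 625
card(S) = 4500000000 / 625 = 7200000

7200000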